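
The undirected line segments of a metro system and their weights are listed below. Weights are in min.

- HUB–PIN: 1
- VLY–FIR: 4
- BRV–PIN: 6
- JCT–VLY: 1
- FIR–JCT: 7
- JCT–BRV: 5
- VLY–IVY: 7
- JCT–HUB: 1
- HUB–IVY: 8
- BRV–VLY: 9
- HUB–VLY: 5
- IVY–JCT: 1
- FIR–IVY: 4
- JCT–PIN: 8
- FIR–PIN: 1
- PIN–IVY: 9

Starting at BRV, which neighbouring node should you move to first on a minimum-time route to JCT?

JCT

Compare a few routes:
BRV–JCT: 5 = 5
BRV–PIN–HUB–JCT: 6+1+1 = 8
BRV–VLY–JCT: 9+1 = 10
The minimum is 5 min via BRV–JCT.
So from BRV the first move is to JCT.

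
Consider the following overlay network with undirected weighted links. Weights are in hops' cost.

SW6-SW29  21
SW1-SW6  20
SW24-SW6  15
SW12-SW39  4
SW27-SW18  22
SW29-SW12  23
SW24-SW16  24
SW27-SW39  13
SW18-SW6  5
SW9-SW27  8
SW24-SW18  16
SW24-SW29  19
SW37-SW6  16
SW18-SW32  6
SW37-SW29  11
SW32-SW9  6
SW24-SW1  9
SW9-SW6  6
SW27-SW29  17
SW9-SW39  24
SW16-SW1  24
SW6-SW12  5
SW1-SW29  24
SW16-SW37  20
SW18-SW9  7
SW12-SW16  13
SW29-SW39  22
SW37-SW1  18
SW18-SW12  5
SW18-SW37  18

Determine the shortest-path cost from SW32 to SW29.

Settle nodes by increasing distance from SW32:
SW32: 0
SW18: 6  (via SW32)
SW9: 6  (via SW32)
SW6: 11  (via SW18)
SW12: 11  (via SW18)
SW27: 14  (via SW9)
SW39: 15  (via SW12)
SW24: 22  (via SW18)
SW37: 24  (via SW18)
SW16: 24  (via SW12)
SW29: 31  (via SW27)
Shortest route: SW32–SW9–SW27–SW29 = 31 hops' cost.

31 hops' cost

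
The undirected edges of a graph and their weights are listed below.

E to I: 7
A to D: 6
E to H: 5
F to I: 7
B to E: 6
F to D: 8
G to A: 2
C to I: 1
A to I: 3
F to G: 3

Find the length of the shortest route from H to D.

21

Compare a few routes:
H - E - I - A - D: 5+7+3+6 = 21
H - E - I - A - G - F - D: 5+7+3+2+3+8 = 28
H - E - I - F - G - A - D: 5+7+7+3+2+6 = 30
H - E - I - F - D: 5+7+7+8 = 27
The minimum is 21 via H - E - I - A - D.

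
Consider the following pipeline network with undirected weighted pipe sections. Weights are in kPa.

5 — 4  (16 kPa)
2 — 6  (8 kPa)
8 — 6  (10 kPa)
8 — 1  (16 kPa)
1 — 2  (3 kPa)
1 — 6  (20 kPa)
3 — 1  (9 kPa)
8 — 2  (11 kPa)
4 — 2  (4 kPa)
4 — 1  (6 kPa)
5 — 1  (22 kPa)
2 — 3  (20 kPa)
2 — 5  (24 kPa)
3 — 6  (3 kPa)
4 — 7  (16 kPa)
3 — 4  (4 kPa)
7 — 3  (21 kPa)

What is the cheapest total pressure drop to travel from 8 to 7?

31 kPa

Settle nodes by increasing distance from 8:
8: 0
6: 10  (via 8)
2: 11  (via 8)
3: 13  (via 6)
1: 14  (via 2)
4: 15  (via 2)
5: 31  (via 4)
7: 31  (via 4)
Shortest route: 8–2–4–7 = 31 kPa.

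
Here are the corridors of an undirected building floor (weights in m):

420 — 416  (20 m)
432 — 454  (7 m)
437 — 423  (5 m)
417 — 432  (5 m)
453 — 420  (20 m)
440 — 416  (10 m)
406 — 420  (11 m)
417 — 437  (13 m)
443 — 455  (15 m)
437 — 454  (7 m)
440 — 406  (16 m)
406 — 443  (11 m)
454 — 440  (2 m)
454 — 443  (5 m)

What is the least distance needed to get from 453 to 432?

Settle nodes by increasing distance from 453:
453: 0
420: 20  (via 453)
406: 31  (via 420)
416: 40  (via 420)
443: 42  (via 406)
440: 47  (via 406)
454: 47  (via 443)
432: 54  (via 454)
Shortest route: 453–420–406–443–454–432 = 54 m.

54 m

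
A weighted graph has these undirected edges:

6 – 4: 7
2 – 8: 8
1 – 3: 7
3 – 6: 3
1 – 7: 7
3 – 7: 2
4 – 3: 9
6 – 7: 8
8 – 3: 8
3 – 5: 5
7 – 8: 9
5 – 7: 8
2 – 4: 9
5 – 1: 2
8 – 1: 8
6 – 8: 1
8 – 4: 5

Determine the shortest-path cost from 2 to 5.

17

Running Dijkstra from 2:
2: 0
8: 8  (via 2)
4: 9  (via 2)
6: 9  (via 8)
3: 12  (via 6)
7: 14  (via 3)
1: 16  (via 8)
5: 17  (via 3)
Shortest route: 2–8–6–3–5 = 17.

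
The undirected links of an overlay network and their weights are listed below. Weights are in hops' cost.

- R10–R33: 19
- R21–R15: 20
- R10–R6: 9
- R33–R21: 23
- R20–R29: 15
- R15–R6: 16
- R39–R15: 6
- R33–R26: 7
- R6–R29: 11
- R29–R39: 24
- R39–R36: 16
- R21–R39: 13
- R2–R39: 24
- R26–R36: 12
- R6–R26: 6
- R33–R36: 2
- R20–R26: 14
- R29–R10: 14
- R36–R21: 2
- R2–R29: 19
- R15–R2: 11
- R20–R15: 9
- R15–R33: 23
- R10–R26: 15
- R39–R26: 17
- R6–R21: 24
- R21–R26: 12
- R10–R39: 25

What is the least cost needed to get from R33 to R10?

Enumerating some paths:
R33 → R10: 19 = 19
R33 → R26 → R6 → R10: 7+6+9 = 22
R33 → R26 → R10: 7+15 = 22
The minimum is 19 hops' cost via R33 → R10.

19 hops' cost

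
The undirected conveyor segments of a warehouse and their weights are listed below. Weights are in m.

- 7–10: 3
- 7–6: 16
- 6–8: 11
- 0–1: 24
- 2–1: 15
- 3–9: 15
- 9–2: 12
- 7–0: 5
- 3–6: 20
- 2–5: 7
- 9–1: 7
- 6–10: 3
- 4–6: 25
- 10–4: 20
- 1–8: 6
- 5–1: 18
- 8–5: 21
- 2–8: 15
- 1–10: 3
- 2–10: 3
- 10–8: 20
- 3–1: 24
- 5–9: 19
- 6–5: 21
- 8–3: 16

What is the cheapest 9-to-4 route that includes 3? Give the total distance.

58 m

Shortest 9→3: 9 → 3 = 15
Best 3 to 4: 3 → 6 → 10 → 4 costing 43
Total via 3: 15 + 43 = 58 m.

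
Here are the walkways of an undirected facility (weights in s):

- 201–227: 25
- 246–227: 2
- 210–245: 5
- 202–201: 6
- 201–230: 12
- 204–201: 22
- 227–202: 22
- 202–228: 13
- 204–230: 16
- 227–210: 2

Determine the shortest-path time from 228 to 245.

Candidate routes:
228–202–227–210–245: 13+22+2+5 = 42
228–202–201–227–210–245: 13+6+25+2+5 = 51
Cheapest is 228–202–227–210–245 at 42 s.

42 s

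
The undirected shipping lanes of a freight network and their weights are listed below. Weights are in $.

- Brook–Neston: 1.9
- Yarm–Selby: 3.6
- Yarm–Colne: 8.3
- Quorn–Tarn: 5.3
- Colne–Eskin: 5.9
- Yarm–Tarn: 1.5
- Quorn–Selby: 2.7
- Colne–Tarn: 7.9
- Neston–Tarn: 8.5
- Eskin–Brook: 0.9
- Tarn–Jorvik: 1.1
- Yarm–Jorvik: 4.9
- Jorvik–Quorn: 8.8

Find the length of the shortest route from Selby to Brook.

Compare a few routes:
Selby - Quorn - Tarn - Neston - Brook: 2.7+5.3+8.5+1.9 = 18.4
Selby - Yarm - Tarn - Neston - Brook: 3.6+1.5+8.5+1.9 = 15.5
Cheapest is Selby - Yarm - Tarn - Neston - Brook at $15.5.

$15.5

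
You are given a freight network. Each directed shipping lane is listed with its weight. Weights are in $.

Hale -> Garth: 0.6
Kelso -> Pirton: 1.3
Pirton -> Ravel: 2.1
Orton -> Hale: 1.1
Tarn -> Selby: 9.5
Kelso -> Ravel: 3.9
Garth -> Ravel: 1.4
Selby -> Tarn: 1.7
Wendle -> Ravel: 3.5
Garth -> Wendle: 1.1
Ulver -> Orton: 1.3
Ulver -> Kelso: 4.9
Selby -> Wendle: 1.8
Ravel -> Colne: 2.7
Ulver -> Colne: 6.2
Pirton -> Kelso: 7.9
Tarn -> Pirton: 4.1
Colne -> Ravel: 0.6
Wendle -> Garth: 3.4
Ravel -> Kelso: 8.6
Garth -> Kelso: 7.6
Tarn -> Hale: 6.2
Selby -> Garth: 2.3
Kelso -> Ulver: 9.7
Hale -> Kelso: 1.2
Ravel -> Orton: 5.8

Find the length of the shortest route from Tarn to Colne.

$8.9

Shortest distances from Tarn:
Tarn: 0
Pirton: 4.1  (via Tarn)
Ravel: 6.2  (via Pirton)
Hale: 6.2  (via Tarn)
Garth: 6.8  (via Hale)
Kelso: 7.4  (via Hale)
Wendle: 7.9  (via Garth)
Colne: 8.9  (via Ravel)
Shortest route: Tarn–Pirton–Ravel–Colne = $8.9.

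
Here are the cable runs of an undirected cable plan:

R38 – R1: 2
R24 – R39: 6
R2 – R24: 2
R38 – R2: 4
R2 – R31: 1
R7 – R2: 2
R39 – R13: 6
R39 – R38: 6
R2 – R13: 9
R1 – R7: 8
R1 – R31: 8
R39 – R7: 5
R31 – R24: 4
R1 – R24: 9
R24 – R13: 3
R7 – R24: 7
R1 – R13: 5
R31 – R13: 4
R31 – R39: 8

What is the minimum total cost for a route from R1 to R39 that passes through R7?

13

Best R1 to R7: R1–R7 costing 8
Shortest R7→R39: R7–R39 = 5
Total via R7: 8 + 5 = 13.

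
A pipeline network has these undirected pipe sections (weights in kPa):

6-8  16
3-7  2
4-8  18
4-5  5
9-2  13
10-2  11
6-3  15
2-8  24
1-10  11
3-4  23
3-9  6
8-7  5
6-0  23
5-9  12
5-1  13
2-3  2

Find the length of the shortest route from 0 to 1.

Enumerating some paths:
0 → 6 → 3 → 9 → 5 → 1: 23+15+6+12+13 = 69
0 → 6 → 8 → 7 → 3 → 2 → 10 → 1: 23+16+5+2+2+11+11 = 70
0 → 6 → 3 → 2 → 10 → 1: 23+15+2+11+11 = 62
Cheapest is 0 → 6 → 3 → 2 → 10 → 1 at 62 kPa.

62 kPa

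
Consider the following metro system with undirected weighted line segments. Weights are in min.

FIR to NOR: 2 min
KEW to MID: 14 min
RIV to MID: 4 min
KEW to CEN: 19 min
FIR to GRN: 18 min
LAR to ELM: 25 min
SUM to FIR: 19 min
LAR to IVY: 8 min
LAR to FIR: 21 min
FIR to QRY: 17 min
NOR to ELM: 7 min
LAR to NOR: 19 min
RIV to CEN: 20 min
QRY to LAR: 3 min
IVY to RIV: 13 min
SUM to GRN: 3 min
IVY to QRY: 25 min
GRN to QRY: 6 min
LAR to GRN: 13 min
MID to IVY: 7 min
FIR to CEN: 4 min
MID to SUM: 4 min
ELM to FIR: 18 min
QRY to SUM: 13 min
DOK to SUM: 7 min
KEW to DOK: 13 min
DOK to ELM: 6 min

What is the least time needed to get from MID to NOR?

24 min

Shortest distances from MID:
MID: 0
SUM: 4  (via MID)
RIV: 4  (via MID)
IVY: 7  (via MID)
GRN: 7  (via SUM)
DOK: 11  (via SUM)
QRY: 13  (via GRN)
KEW: 14  (via MID)
LAR: 15  (via IVY)
ELM: 17  (via DOK)
FIR: 23  (via SUM)
CEN: 24  (via RIV)
NOR: 24  (via ELM)
Shortest route: MID → SUM → DOK → ELM → NOR = 24 min.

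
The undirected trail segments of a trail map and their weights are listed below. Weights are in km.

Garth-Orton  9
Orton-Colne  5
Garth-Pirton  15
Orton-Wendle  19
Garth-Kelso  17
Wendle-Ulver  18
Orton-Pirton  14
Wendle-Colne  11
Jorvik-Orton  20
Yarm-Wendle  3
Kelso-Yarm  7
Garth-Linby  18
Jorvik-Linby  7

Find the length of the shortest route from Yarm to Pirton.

Enumerating some paths:
Yarm - Wendle - Orton - Pirton: 3+19+14 = 36
Yarm - Wendle - Colne - Orton - Pirton: 3+11+5+14 = 33
Yarm - Kelso - Garth - Pirton: 7+17+15 = 39
Cheapest is Yarm - Wendle - Colne - Orton - Pirton at 33 km.

33 km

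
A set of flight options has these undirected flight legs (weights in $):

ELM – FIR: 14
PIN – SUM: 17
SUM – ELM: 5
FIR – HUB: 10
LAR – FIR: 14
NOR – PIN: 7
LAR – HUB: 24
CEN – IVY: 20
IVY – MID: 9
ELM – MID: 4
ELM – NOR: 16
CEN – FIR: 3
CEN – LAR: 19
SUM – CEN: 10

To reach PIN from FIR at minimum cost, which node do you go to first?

Enumerating some paths:
FIR - ELM - SUM - PIN: 14+5+17 = 36
FIR - CEN - SUM - PIN: 3+10+17 = 30
FIR - ELM - NOR - PIN: 14+16+7 = 37
FIR - CEN - SUM - ELM - NOR - PIN: 3+10+5+16+7 = 41
The minimum is $30 via FIR - CEN - SUM - PIN.
So from FIR the first move is to CEN.

CEN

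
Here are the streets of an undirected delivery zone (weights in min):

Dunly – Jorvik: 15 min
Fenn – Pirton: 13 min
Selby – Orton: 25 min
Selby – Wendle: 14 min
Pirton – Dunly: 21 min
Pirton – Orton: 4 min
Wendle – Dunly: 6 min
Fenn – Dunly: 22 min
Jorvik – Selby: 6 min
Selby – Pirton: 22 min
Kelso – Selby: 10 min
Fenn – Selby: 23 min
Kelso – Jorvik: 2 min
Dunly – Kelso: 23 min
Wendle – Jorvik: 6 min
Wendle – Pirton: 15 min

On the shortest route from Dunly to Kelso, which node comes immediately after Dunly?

Candidate routes:
Dunly → Wendle → Selby → Jorvik → Kelso: 6+14+6+2 = 28
Dunly → Wendle → Jorvik → Kelso: 6+6+2 = 14
Dunly → Jorvik → Kelso: 15+2 = 17
Dunly → Kelso: 23 = 23
The minimum is 14 min via Dunly → Wendle → Jorvik → Kelso.
So from Dunly the first move is to Wendle.

Wendle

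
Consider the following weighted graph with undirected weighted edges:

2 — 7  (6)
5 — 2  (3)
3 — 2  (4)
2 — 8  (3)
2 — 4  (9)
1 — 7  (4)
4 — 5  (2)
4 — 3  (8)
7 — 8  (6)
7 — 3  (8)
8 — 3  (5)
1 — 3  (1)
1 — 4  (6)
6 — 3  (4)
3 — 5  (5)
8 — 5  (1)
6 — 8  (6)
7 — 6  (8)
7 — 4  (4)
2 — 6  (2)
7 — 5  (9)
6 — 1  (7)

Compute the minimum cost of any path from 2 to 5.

3

Settle nodes by increasing distance from 2:
2: 0
6: 2  (via 2)
5: 3  (via 2)
Shortest route: 2–5 = 3.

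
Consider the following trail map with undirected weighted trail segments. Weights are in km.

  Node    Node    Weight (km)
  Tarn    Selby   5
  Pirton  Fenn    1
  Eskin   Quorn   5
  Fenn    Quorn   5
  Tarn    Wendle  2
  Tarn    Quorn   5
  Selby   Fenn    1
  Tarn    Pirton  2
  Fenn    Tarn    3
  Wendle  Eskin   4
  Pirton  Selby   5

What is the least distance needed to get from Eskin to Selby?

Compare a few routes:
Eskin → Quorn → Fenn → Selby: 5+5+1 = 11
Eskin → Wendle → Tarn → Pirton → Selby: 4+2+2+5 = 13
Eskin → Wendle → Tarn → Selby: 4+2+5 = 11
Eskin → Wendle → Tarn → Fenn → Selby: 4+2+3+1 = 10
Cheapest is Eskin → Wendle → Tarn → Fenn → Selby at 10 km.

10 km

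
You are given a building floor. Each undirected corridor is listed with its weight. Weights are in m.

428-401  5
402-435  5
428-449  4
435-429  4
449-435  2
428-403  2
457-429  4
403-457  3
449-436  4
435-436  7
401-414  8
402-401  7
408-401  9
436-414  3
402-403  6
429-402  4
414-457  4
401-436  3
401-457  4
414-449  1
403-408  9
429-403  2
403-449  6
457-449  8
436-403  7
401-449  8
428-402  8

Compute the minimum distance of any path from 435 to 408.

15 m

Enumerating some paths:
435 - 449 - 436 - 401 - 408: 2+4+3+9 = 18
435 - 429 - 403 - 408: 4+2+9 = 15
435 - 449 - 403 - 408: 2+6+9 = 17
435 - 449 - 428 - 403 - 408: 2+4+2+9 = 17
Cheapest is 435 - 429 - 403 - 408 at 15 m.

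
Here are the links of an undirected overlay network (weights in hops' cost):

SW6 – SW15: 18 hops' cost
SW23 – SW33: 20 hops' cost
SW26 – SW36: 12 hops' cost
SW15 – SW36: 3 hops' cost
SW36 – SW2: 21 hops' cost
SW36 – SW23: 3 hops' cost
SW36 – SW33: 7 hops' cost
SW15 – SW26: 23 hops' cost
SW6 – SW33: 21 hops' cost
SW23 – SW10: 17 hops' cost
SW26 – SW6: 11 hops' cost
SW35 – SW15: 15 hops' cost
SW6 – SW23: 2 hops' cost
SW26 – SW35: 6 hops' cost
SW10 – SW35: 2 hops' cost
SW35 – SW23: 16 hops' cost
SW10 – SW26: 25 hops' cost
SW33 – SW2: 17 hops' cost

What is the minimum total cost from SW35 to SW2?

39 hops' cost

Compare a few routes:
SW35–SW26–SW36–SW2: 6+12+21 = 39
SW35–SW23–SW36–SW2: 16+3+21 = 40
Cheapest is SW35–SW26–SW36–SW2 at 39 hops' cost.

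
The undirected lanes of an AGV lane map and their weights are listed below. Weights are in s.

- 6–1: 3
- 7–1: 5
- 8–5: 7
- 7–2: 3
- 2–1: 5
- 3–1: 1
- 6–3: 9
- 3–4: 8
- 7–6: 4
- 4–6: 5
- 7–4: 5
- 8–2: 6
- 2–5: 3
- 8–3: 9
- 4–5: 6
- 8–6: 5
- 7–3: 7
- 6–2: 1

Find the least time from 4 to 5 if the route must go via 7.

Best 4 to 7: 4–7 costing 5
Best 7 to 5: 7–2–5 costing 6
Total via 7: 5 + 6 = 11 s.

11 s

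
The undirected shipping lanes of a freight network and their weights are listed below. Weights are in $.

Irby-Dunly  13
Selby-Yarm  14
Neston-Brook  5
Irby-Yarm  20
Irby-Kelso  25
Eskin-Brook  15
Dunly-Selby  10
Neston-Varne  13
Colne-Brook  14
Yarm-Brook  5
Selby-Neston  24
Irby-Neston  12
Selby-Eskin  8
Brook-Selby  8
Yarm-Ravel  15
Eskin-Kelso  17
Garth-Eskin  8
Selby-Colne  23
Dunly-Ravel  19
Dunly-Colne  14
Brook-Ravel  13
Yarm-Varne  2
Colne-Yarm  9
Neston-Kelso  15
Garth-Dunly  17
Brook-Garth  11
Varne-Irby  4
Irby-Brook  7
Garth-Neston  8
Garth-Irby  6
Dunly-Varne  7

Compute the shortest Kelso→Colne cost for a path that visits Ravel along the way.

$57

Best Kelso to Ravel: Kelso–Neston–Brook–Ravel costing 33
Shortest Ravel→Colne: Ravel–Yarm–Colne = 24
Total via Ravel: 33 + 24 = $57.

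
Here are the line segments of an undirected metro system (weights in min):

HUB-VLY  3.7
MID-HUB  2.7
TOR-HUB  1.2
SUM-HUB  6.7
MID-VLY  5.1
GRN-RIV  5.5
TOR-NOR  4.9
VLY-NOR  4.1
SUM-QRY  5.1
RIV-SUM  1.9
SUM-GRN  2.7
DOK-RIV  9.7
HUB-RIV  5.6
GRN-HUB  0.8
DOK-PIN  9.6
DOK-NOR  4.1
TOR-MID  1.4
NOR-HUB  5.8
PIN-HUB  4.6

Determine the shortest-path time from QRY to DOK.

16.7 min

Compare a few routes:
QRY–SUM–GRN–HUB–VLY–NOR–DOK: 5.1+2.7+0.8+3.7+4.1+4.1 = 20.5
QRY–SUM–GRN–HUB–TOR–NOR–DOK: 5.1+2.7+0.8+1.2+4.9+4.1 = 18.8
QRY–SUM–RIV–DOK: 5.1+1.9+9.7 = 16.7
QRY–SUM–GRN–HUB–NOR–DOK: 5.1+2.7+0.8+5.8+4.1 = 18.5
Cheapest is QRY–SUM–RIV–DOK at 16.7 min.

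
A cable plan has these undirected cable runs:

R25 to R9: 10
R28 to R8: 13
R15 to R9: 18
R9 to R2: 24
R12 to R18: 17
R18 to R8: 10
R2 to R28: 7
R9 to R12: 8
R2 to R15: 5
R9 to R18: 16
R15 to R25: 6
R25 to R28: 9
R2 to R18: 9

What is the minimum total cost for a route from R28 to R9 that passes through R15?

28

Best R28 to R15: R28 → R2 → R15 costing 12
Shortest R15→R9: R15 → R25 → R9 = 16
Total via R15: 12 + 16 = 28.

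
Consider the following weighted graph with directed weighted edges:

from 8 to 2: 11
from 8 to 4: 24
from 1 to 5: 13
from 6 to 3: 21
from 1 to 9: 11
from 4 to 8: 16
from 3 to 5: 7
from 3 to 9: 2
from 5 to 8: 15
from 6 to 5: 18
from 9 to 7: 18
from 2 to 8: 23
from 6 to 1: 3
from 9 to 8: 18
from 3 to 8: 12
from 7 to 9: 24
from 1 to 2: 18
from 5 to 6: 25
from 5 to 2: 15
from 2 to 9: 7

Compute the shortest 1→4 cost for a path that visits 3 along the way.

Shortest 1→3: 1–5–6–3 = 59
Best 3 to 4: 3–8–4 costing 36
Total via 3: 59 + 36 = 95.

95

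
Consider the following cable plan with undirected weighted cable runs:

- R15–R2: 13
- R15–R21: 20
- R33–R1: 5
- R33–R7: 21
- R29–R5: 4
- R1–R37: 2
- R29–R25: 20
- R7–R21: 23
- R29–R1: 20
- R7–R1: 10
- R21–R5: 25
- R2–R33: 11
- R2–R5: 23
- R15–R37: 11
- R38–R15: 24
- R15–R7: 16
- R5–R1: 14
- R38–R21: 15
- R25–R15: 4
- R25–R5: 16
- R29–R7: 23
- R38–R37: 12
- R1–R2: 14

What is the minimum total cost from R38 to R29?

Settle nodes by increasing distance from R38:
R38: 0
R37: 12  (via R38)
R1: 14  (via R37)
R21: 15  (via R38)
R33: 19  (via R1)
R15: 23  (via R37)
R7: 24  (via R1)
R25: 27  (via R15)
R2: 28  (via R1)
R5: 28  (via R1)
R29: 32  (via R5)
Shortest route: R38–R37–R1–R5–R29 = 32.

32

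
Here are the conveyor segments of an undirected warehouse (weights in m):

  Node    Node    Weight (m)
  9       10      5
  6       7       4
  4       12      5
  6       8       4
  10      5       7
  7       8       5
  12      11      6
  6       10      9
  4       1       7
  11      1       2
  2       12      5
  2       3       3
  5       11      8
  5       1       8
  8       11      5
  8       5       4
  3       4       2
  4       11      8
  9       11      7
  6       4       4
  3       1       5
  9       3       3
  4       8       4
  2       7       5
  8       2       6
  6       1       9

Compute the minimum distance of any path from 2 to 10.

11 m

Enumerating some paths:
2 - 8 - 5 - 10: 6+4+7 = 17
2 - 7 - 6 - 10: 5+4+9 = 18
2 - 3 - 4 - 6 - 10: 3+2+4+9 = 18
2 - 3 - 9 - 10: 3+3+5 = 11
The minimum is 11 m via 2 - 3 - 9 - 10.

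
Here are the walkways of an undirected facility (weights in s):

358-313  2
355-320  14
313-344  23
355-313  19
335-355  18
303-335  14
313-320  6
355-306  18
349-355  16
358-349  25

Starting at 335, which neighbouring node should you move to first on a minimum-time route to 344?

355

Enumerating some paths:
335 - 355 - 320 - 313 - 344: 18+14+6+23 = 61
335 - 355 - 313 - 344: 18+19+23 = 60
The minimum is 60 s via 335 - 355 - 313 - 344.
So from 335 the first move is to 355.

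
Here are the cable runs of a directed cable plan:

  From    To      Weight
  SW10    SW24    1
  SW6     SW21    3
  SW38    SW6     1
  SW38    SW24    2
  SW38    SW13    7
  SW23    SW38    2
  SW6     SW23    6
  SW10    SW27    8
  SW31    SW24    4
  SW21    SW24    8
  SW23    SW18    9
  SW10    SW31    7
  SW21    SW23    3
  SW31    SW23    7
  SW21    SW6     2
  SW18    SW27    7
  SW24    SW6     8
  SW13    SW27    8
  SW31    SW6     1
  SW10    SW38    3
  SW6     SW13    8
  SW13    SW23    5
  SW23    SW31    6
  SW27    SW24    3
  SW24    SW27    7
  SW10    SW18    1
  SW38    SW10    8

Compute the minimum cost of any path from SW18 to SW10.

34

Shortest distances from SW18:
SW18: 0
SW27: 7  (via SW18)
SW24: 10  (via SW27)
SW6: 18  (via SW24)
SW21: 21  (via SW6)
SW23: 24  (via SW6)
SW38: 26  (via SW23)
SW13: 26  (via SW6)
SW31: 30  (via SW23)
SW10: 34  (via SW38)
Shortest route: SW18–SW27–SW24–SW6–SW23–SW38–SW10 = 34.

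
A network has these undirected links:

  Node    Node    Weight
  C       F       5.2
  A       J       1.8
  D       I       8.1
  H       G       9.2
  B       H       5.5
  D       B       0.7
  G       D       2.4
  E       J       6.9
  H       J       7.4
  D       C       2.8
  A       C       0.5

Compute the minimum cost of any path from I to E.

Shortest distances from I:
I: 0
D: 8.1  (via I)
B: 8.8  (via D)
G: 10.5  (via D)
C: 10.9  (via D)
A: 11.4  (via C)
J: 13.2  (via A)
H: 14.3  (via B)
F: 16.1  (via C)
E: 20.1  (via J)
Shortest route: I → D → C → A → J → E = 20.1.

20.1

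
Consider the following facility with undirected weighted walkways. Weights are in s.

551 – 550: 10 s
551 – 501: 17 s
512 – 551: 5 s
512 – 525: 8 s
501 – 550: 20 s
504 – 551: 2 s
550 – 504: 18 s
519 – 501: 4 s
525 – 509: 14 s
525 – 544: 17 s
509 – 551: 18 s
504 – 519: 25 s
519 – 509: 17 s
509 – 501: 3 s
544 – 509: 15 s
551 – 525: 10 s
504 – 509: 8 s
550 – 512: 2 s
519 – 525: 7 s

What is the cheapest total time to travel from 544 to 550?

Enumerating some paths:
544–509–504–551–512–550: 15+8+2+5+2 = 32
544–525–512–550: 17+8+2 = 27
Cheapest is 544–525–512–550 at 27 s.

27 s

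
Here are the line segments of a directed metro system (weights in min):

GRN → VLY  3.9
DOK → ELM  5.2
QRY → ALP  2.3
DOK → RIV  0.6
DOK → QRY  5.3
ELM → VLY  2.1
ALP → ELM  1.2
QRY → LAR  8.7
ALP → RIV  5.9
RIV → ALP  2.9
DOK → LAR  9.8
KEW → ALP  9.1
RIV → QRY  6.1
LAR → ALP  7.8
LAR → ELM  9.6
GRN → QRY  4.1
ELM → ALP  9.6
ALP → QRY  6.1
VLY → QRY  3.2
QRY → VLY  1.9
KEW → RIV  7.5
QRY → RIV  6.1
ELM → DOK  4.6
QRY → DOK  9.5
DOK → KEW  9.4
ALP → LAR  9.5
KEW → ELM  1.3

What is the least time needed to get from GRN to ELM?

7.6 min

Enumerating some paths:
GRN - QRY - RIV - ALP - ELM: 4.1+6.1+2.9+1.2 = 14.3
GRN - QRY - ALP - ELM: 4.1+2.3+1.2 = 7.6
GRN - VLY - QRY - ALP - ELM: 3.9+3.2+2.3+1.2 = 10.6
The minimum is 7.6 min via GRN - QRY - ALP - ELM.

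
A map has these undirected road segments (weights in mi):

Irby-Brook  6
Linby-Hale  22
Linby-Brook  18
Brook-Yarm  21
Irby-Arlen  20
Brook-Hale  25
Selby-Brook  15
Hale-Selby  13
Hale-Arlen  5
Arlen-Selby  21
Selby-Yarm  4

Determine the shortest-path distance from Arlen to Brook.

26 mi

Settle nodes by increasing distance from Arlen:
Arlen: 0
Hale: 5  (via Arlen)
Selby: 18  (via Hale)
Irby: 20  (via Arlen)
Yarm: 22  (via Selby)
Brook: 26  (via Irby)
Shortest route: Arlen–Irby–Brook = 26 mi.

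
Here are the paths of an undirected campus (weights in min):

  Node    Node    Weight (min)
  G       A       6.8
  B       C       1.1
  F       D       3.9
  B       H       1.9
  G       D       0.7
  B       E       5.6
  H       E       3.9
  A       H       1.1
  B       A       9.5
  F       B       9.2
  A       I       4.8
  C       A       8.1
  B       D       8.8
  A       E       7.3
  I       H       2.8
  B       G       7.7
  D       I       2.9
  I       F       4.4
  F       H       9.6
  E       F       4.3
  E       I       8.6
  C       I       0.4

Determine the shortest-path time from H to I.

2.8 min

Running Dijkstra from H:
H: 0
A: 1.1  (via H)
B: 1.9  (via H)
I: 2.8  (via H)
Shortest route: H–I = 2.8 min.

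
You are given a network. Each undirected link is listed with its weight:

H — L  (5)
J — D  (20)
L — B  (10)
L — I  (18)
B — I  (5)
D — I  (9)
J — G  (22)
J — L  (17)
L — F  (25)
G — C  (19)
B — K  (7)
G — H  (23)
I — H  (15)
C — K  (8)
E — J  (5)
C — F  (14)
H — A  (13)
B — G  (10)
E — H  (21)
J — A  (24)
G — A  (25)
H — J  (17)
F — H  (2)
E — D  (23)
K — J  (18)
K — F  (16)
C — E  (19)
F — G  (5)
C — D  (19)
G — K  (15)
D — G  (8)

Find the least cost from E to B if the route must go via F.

38

Best E to F: E → H → F costing 23
Best F to B: F → G → B costing 15
Total via F: 23 + 15 = 38.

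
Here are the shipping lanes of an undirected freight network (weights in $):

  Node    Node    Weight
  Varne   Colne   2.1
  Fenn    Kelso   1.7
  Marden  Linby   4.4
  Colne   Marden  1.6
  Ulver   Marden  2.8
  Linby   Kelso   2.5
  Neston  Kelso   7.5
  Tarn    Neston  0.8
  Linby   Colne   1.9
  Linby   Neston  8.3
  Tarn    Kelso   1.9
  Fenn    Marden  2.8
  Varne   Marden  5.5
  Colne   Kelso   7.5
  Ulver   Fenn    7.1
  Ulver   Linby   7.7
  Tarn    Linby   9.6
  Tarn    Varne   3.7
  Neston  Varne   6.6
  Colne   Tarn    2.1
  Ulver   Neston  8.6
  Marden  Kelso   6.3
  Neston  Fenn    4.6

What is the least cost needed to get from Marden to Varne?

$3.7

Candidate routes:
Marden–Colne–Varne: 1.6+2.1 = 3.7
Marden–Colne–Tarn–Varne: 1.6+2.1+3.7 = 7.4
Marden–Varne: 5.5 = 5.5
Cheapest is Marden–Colne–Varne at $3.7.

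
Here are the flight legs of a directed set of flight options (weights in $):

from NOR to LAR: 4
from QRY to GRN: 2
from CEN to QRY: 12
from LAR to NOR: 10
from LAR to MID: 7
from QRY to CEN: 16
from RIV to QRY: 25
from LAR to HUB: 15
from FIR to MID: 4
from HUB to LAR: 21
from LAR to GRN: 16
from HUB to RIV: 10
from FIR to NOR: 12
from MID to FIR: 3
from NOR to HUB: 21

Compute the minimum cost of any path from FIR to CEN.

$82

Compare a few routes:
FIR → NOR → LAR → HUB → RIV → QRY → CEN: 12+4+15+10+25+16 = 82
FIR → NOR → HUB → RIV → QRY → CEN: 12+21+10+25+16 = 84
Cheapest is FIR → NOR → LAR → HUB → RIV → QRY → CEN at $82.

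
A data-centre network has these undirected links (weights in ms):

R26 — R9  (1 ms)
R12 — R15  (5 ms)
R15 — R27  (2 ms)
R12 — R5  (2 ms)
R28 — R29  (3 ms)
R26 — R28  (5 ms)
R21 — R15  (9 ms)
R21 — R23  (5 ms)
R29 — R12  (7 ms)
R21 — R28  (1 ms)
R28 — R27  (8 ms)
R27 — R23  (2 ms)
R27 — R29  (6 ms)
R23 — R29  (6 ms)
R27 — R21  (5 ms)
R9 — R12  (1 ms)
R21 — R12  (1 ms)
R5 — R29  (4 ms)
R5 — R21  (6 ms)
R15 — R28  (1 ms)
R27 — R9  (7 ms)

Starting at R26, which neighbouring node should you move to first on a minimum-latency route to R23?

R9

Compare a few routes:
R26 → R28 → R15 → R27 → R23: 5+1+2+2 = 10
R26 → R9 → R12 → R21 → R27 → R23: 1+1+1+5+2 = 10
R26 → R9 → R12 → R21 → R23: 1+1+1+5 = 8
R26 → R9 → R12 → R21 → R28 → R15 → R27 → R23: 1+1+1+1+1+2+2 = 9
The minimum is 8 ms via R26 → R9 → R12 → R21 → R23.
So from R26 the first move is to R9.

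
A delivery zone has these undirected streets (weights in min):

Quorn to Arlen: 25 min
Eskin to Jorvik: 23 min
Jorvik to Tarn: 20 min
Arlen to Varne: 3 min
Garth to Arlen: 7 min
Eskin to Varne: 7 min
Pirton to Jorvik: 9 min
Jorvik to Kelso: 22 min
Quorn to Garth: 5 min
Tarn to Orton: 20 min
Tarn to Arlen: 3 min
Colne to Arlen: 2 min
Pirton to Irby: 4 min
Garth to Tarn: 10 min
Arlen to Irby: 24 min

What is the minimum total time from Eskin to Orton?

Compare a few routes:
Eskin–Jorvik–Tarn–Orton: 23+20+20 = 63
Eskin–Varne–Arlen–Tarn–Orton: 7+3+3+20 = 33
Eskin–Varne–Arlen–Garth–Tarn–Orton: 7+3+7+10+20 = 47
Cheapest is Eskin–Varne–Arlen–Tarn–Orton at 33 min.

33 min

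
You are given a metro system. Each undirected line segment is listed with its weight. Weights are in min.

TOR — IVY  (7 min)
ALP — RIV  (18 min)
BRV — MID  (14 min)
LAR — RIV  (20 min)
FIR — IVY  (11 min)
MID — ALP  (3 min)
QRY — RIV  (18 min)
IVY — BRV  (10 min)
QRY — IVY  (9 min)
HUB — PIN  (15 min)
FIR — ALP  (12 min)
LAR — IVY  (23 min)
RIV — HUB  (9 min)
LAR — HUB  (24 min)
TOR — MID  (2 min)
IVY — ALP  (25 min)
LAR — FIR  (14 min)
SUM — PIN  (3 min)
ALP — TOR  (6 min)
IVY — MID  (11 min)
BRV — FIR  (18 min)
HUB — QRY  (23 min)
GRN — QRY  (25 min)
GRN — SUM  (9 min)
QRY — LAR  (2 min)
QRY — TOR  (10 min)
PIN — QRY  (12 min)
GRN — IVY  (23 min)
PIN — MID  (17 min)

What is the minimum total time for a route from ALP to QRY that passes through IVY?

Shortest ALP→IVY: ALP–MID–TOR–IVY = 12
Shortest IVY→QRY: IVY–QRY = 9
Total via IVY: 12 + 9 = 21 min.

21 min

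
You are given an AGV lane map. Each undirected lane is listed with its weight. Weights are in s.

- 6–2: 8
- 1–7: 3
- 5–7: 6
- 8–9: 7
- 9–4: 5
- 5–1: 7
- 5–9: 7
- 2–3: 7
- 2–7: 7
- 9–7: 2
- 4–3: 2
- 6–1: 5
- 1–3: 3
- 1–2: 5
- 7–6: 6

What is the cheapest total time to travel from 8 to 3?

14 s

Compare a few routes:
8–9–7–1–3: 7+2+3+3 = 15
8–9–7–2–3: 7+2+7+7 = 23
8–9–4–3: 7+5+2 = 14
The minimum is 14 s via 8–9–4–3.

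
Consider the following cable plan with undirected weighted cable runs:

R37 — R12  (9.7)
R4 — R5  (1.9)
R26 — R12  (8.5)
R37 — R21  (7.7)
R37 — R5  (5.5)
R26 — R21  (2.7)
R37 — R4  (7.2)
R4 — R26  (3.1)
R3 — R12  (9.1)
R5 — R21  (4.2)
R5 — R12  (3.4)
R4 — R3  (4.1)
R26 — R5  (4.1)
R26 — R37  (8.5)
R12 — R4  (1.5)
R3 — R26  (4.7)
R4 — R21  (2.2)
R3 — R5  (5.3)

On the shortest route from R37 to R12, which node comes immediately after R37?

Enumerating some paths:
R37–R5–R12: 5.5+3.4 = 8.9
R37–R5–R4–R12: 5.5+1.9+1.5 = 8.9
R37–R12: 9.7 = 9.7
R37–R4–R12: 7.2+1.5 = 8.7
The minimum is 8.7 via R37–R4–R12.
So from R37 the first move is to R4.

R4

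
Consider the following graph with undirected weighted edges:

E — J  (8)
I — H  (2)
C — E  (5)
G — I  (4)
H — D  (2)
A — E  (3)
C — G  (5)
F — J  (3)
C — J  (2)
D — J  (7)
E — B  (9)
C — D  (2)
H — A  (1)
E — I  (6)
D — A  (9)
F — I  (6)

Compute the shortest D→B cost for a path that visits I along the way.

Shortest D→I: D–H–I = 4
Shortest I→B: I–E–B = 15
Total via I: 4 + 15 = 19.

19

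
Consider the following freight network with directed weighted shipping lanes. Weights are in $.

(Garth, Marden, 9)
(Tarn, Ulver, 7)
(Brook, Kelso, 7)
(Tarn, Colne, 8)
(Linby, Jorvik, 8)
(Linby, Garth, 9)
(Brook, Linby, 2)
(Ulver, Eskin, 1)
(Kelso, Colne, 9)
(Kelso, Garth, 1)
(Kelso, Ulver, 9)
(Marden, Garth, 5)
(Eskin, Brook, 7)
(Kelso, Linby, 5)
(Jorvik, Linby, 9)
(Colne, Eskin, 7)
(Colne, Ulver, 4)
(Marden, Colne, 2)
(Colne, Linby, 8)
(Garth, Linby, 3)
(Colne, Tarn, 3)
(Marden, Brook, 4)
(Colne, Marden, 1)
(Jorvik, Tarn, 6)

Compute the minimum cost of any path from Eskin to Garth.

Enumerating some paths:
Eskin → Brook → Kelso → Linby → Garth: 7+7+5+9 = 28
Eskin → Brook → Linby → Garth: 7+2+9 = 18
Eskin → Brook → Kelso → Garth: 7+7+1 = 15
Cheapest is Eskin → Brook → Kelso → Garth at $15.

$15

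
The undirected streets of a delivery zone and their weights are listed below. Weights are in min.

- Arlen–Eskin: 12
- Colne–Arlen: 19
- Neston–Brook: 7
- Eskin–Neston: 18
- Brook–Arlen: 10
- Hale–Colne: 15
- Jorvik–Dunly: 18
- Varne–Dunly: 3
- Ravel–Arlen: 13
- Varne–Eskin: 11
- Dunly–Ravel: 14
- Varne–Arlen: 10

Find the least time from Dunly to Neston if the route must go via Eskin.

32 min

Best Dunly to Eskin: Dunly → Varne → Eskin costing 14
Best Eskin to Neston: Eskin → Neston costing 18
Total via Eskin: 14 + 18 = 32 min.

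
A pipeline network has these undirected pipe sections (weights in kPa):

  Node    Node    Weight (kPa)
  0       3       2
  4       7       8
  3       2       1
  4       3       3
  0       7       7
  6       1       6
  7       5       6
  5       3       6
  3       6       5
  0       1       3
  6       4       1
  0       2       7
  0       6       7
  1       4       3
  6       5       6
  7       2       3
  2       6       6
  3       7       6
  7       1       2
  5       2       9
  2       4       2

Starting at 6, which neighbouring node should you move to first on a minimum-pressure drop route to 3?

4

Compare a few routes:
6 → 4 → 3: 1+3 = 4
6 → 3: 5 = 5
Cheapest is 6 → 4 → 3 at 4 kPa.
So from 6 the first move is to 4.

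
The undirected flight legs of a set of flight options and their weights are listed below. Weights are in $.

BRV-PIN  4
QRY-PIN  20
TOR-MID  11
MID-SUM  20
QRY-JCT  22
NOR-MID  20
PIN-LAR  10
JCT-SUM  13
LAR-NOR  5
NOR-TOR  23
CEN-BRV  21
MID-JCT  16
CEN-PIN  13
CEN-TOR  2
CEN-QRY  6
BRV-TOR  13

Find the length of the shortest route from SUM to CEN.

$33

Candidate routes:
SUM–MID–TOR–CEN: 20+11+2 = 33
SUM–JCT–QRY–CEN: 13+22+6 = 41
The minimum is $33 via SUM–MID–TOR–CEN.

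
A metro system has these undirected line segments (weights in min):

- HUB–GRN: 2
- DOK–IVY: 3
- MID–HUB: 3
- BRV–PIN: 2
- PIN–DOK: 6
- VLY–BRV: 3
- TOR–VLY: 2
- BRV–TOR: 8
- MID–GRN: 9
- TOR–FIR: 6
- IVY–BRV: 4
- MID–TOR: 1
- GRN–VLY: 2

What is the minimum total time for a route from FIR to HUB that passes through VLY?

Best FIR to VLY: FIR → TOR → VLY costing 8
Shortest VLY→HUB: VLY → GRN → HUB = 4
Total via VLY: 8 + 4 = 12 min.

12 min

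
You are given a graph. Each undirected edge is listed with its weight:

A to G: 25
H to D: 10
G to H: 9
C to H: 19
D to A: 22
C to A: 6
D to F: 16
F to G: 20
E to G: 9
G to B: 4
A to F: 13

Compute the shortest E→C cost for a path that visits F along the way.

Best E to F: E–G–F costing 29
Shortest F→C: F–A–C = 19
Total via F: 29 + 19 = 48.

48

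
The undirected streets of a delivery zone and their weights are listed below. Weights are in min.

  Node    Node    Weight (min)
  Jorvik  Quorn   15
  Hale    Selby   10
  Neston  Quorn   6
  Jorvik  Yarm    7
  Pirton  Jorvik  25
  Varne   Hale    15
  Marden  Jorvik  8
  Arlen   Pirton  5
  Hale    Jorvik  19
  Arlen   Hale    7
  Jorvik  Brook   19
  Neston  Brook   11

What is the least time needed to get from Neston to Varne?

55 min

Enumerating some paths:
Neston → Brook → Jorvik → Hale → Varne: 11+19+19+15 = 64
Neston → Quorn → Jorvik → Hale → Varne: 6+15+19+15 = 55
The minimum is 55 min via Neston → Quorn → Jorvik → Hale → Varne.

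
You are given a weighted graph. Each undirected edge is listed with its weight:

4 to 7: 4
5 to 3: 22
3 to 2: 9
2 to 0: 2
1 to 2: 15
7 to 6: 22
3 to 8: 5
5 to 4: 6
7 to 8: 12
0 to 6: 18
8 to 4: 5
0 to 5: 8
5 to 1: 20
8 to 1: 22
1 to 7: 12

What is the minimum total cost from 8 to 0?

Settle nodes by increasing distance from 8:
8: 0
3: 5  (via 8)
4: 5  (via 8)
7: 9  (via 4)
5: 11  (via 4)
2: 14  (via 3)
0: 16  (via 2)
Shortest route: 8–3–2–0 = 16.

16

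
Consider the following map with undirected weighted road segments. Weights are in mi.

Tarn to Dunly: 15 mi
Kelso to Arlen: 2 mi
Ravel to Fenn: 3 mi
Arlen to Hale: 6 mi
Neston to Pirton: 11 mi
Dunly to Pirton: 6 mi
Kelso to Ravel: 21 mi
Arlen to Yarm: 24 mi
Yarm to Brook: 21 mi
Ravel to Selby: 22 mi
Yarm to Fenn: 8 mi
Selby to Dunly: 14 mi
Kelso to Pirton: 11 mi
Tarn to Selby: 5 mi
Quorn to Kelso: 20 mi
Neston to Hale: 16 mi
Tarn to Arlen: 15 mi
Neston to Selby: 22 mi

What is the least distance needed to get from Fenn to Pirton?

Compare a few routes:
Fenn–Ravel–Kelso–Pirton: 3+21+11 = 35
Fenn–Ravel–Selby–Dunly–Pirton: 3+22+14+6 = 45
Fenn–Yarm–Arlen–Kelso–Pirton: 8+24+2+11 = 45
The minimum is 35 mi via Fenn–Ravel–Kelso–Pirton.

35 mi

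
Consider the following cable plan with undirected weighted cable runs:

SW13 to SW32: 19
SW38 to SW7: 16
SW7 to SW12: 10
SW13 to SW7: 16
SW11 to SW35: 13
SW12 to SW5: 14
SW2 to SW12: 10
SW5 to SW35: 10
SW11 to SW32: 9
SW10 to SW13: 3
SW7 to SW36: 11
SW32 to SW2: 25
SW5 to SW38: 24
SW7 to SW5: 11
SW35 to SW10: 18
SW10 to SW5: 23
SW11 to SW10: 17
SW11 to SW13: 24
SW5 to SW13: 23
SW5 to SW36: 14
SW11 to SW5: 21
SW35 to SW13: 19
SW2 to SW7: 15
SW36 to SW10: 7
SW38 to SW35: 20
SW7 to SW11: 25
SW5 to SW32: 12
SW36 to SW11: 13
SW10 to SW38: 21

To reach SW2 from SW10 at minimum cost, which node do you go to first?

Candidate routes:
SW10 - SW36 - SW7 - SW2: 7+11+15 = 33
SW10 - SW36 - SW7 - SW12 - SW2: 7+11+10+10 = 38
SW10 - SW13 - SW7 - SW2: 3+16+15 = 34
Cheapest is SW10 - SW36 - SW7 - SW2 at 33.
So from SW10 the first move is to SW36.

SW36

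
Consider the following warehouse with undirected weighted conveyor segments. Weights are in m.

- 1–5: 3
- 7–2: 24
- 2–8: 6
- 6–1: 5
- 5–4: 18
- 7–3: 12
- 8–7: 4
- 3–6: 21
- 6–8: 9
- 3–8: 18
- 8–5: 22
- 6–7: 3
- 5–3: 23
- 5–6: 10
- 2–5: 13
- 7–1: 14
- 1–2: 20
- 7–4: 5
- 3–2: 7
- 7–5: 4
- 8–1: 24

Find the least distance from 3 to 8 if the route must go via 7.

Shortest 3→7: 3–7 = 12
Best 7 to 8: 7–8 costing 4
Total via 7: 12 + 4 = 16 m.

16 m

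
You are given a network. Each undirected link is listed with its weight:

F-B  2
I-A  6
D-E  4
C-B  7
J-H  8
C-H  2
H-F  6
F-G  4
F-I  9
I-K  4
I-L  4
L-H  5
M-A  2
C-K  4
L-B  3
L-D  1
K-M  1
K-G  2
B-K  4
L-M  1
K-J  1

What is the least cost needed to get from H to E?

Running Dijkstra from H:
H: 0
C: 2  (via H)
L: 5  (via H)
D: 6  (via L)
F: 6  (via H)
K: 6  (via C)
M: 6  (via L)
J: 7  (via K)
A: 8  (via M)
B: 8  (via L)
G: 8  (via K)
I: 9  (via L)
E: 10  (via D)
Shortest route: H → L → D → E = 10.

10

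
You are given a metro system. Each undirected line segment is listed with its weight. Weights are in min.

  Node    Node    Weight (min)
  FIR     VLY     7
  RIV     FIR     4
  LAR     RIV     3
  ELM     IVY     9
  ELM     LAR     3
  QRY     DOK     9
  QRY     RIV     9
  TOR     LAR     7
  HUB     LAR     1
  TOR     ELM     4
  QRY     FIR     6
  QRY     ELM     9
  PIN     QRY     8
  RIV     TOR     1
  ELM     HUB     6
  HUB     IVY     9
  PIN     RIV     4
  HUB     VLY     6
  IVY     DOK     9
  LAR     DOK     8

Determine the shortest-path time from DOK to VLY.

Candidate routes:
DOK - QRY - FIR - VLY: 9+6+7 = 22
DOK - LAR - RIV - FIR - VLY: 8+3+4+7 = 22
DOK - LAR - HUB - VLY: 8+1+6 = 15
DOK - LAR - ELM - HUB - VLY: 8+3+6+6 = 23
The minimum is 15 min via DOK - LAR - HUB - VLY.

15 min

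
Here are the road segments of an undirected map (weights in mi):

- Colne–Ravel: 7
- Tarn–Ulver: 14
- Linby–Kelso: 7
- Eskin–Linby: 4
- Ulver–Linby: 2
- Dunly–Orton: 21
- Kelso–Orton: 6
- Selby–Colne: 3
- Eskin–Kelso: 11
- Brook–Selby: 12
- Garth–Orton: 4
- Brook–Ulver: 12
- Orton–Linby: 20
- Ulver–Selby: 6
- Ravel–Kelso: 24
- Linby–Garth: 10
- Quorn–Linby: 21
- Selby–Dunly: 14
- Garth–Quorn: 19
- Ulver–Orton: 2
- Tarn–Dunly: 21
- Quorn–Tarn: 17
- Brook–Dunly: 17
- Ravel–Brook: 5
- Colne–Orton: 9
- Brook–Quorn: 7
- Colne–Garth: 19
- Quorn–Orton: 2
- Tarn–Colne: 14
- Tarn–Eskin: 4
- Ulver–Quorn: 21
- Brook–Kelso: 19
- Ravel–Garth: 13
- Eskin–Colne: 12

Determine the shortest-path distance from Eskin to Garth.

12 mi

Running Dijkstra from Eskin:
Eskin: 0
Tarn: 4  (via Eskin)
Linby: 4  (via Eskin)
Ulver: 6  (via Linby)
Orton: 8  (via Ulver)
Quorn: 10  (via Orton)
Kelso: 11  (via Eskin)
Selby: 12  (via Ulver)
Garth: 12  (via Orton)
Shortest route: Eskin–Linby–Ulver–Orton–Garth = 12 mi.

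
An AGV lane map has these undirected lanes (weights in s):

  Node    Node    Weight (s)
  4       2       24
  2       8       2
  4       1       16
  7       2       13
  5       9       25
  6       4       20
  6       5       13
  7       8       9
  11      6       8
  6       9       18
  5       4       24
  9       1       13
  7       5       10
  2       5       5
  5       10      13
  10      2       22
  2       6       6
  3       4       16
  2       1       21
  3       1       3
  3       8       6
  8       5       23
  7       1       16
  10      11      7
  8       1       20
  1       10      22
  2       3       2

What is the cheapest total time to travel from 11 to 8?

16 s

Enumerating some paths:
11–6–5–2–8: 8+13+5+2 = 28
11–6–2–3–8: 8+6+2+6 = 22
11–10–5–2–8: 7+13+5+2 = 27
11–6–2–8: 8+6+2 = 16
Cheapest is 11–6–2–8 at 16 s.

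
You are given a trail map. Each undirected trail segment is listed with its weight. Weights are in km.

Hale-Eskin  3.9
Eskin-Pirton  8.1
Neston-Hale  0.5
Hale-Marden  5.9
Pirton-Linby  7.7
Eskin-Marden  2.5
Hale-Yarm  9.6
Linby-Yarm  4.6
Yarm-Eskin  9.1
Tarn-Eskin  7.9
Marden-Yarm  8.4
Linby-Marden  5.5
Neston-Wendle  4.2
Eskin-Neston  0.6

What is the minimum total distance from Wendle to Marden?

Enumerating some paths:
Wendle–Neston–Hale–Marden: 4.2+0.5+5.9 = 10.6
Wendle–Neston–Eskin–Marden: 4.2+0.6+2.5 = 7.3
Wendle–Neston–Hale–Eskin–Marden: 4.2+0.5+3.9+2.5 = 11.1
The minimum is 7.3 km via Wendle–Neston–Eskin–Marden.

7.3 km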